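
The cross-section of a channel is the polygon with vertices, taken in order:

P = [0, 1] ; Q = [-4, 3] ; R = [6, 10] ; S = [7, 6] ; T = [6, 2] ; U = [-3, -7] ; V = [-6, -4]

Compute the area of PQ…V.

Apply the shoelace formula: 2A = Σ (x_i·y_{i+1} − x_{i+1}·y_i), indices taken mod 7.
Σ = (4) + (-58) + (-34) + (-22) + (-36) + (-30) + (-6) = -182
Area = |Σ|/2 = 91.

91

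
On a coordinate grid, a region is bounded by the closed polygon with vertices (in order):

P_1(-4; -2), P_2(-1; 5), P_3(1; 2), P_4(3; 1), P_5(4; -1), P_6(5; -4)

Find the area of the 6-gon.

Σ = (-22) + (-7) + (-5) + (-7) + (-11) + (-26) = -78
Area = |Σ|/2 = 39.

39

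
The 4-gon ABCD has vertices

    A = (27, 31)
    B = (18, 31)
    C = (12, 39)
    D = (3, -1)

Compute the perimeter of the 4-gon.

|AB| = √((-9)² + (0)²) = √81 = 9
|BC| = √((-6)² + (8)²) = √100 = 10
|CD| = √((-9)² + (-40)²) = √1681 = 41
|DA| = √((24)² + (32)²) = √1600 = 40
Perimeter = 9 + 10 + 41 + 40 = 100.

100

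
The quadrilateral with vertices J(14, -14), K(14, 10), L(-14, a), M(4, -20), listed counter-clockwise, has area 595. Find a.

21

Write out the shoelace sum; only the two edges meeting at L involve a:
2·Area = [(14·a − (-14)·10) + ((-14)·(-20) − 4·a)] + 560
       = 10·a + 980 = 1190
⇒ a = 21.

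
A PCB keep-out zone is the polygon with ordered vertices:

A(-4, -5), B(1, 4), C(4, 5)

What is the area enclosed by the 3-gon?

Apply the shoelace (surveyor's) formula: 2A = Σ (x_i·y_{i+1} − x_{i+1}·y_i), indices taken mod 3.
Σ = (-11) + (-11) + (0) = -22
Area = |Σ|/2 = 11.

11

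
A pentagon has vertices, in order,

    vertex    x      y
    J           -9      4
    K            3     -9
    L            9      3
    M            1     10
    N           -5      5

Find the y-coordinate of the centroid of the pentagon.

Apply Gauss's area formula. First the cross-terms c_i = x_i·y_{i+1} − x_{i+1}·y_i:
  69, 90, 87, 55, 25  ⇒  2A = 326, A = 163.
Then Σ (y_i + y_{i+1})·c_i = 1296, so ȳ = 1296 / (6·163) = 216/163.

216/163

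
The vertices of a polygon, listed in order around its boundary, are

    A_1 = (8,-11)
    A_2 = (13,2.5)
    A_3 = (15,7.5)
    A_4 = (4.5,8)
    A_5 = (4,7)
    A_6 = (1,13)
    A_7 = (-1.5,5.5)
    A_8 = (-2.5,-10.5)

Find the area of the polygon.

259.875

Apply the shoelace (surveyor's) formula: 2A = Σ (x_i·y_{i+1} − x_{i+1}·y_i), indices taken mod 8.
A_1→A_2: (8)(2.5) − (13)(-11) = 163
A_2→A_3: (13)(7.5) − (15)(2.5) = 60
A_3→A_4: (15)(8) − (4.5)(7.5) = 86.25
A_4→A_5: (4.5)(7) − (4)(8) = -0.5
A_5→A_6: (4)(13) − (1)(7) = 45
A_6→A_7: (1)(5.5) − (-1.5)(13) = 25
A_7→A_8: (-1.5)(-10.5) − (-2.5)(5.5) = 29.5
A_8→A_1: (-2.5)(-11) − (8)(-10.5) = 111.5
Σ = 519.75
Area = |Σ|/2 = 259.875.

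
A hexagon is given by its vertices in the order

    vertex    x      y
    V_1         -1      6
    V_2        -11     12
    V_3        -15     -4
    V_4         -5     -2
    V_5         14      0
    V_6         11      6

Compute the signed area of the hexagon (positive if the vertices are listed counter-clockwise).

236

Apply Gauss's area formula: 2A = Σ (x_i·y_{i+1} − x_{i+1}·y_i), indices taken mod 6.
Cross-terms: 54, 224, 10, 28, 84, 72  ⇒  Σ = 472
Signed area = Σ/2 = 236 (positive ⇒ counter-clockwise traversal).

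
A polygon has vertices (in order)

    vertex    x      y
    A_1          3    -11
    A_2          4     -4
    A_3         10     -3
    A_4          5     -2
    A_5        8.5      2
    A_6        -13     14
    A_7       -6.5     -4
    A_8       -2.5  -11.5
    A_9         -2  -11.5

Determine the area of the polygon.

Apply the surveyor's formula: 2A = Σ (x_i·y_{i+1} − x_{i+1}·y_i), indices taken mod 9.
Σ = (32) + (28) + (-5) + (27) + (145) + (143) + (64.75) + (5.75) + (56.5) = 497
Area = |Σ|/2 = 248.5.

248.5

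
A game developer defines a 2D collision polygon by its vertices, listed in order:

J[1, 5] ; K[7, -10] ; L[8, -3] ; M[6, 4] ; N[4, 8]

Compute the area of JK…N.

54

Apply the surveyor's formula: 2A = Σ (x_i·y_{i+1} − x_{i+1}·y_i), indices taken mod 5.
J→K: (1)(-10) − (7)(5) = -45
K→L: (7)(-3) − (8)(-10) = 59
L→M: (8)(4) − (6)(-3) = 50
M→N: (6)(8) − (4)(4) = 32
N→J: (4)(5) − (1)(8) = 12
Σ = 108
Area = |Σ|/2 = 54.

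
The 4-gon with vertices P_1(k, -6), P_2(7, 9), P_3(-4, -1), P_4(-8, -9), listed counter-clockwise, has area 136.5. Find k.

The doubled signed area Σ (x_i y_{i+1} − x_{i+1} y_i) is linear in k.
With k=0 it equals 147; the coefficient of k is 18 (from the two edges through P_1).
So 18·k + 147 = 2·136.5 = 273 ⇒ k = 7.

7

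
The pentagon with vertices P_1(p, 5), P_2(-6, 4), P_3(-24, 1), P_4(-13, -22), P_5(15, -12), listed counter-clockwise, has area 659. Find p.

6

The doubled signed area Σ (x_i y_{i+1} − x_{i+1} y_i) is linear in p.
With p=0 it equals 1222; the coefficient of p is 16 (from the two edges through P_1).
So 16·p + 1222 = 2·659 = 1318 ⇒ p = 6.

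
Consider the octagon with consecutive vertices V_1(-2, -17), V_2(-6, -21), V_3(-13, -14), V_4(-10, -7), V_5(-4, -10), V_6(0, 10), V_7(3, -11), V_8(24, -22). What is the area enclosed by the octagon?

275

Apply the shoelace (surveyor's) formula: 2A = Σ (x_i·y_{i+1} − x_{i+1}·y_i), indices taken mod 8.
V_1→V_2: (-2)(-21) − (-6)(-17) = -60
V_2→V_3: (-6)(-14) − (-13)(-21) = -189
V_3→V_4: (-13)(-7) − (-10)(-14) = -49
V_4→V_5: (-10)(-10) − (-4)(-7) = 72
V_5→V_6: (-4)(10) − (0)(-10) = -40
V_6→V_7: (0)(-11) − (3)(10) = -30
V_7→V_8: (3)(-22) − (24)(-11) = 198
V_8→V_1: (24)(-17) − (-2)(-22) = -452
Σ = -550
Area = |Σ|/2 = 275.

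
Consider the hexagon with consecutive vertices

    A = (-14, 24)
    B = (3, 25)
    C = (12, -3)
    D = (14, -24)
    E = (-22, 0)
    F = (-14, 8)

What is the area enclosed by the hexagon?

Apply the shoelace formula: 2A = Σ (x_i·y_{i+1} − x_{i+1}·y_i), indices taken mod 6.
Σ = (-422) + (-309) + (-246) + (-528) + (-176) + (-224) = -1905
Area = |Σ|/2 = 952.5.

952.5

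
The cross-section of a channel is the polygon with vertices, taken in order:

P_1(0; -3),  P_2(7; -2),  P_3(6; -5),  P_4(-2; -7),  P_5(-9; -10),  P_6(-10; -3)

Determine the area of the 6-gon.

70

Apply the shoelace (surveyor's) formula: 2A = Σ (x_i·y_{i+1} − x_{i+1}·y_i), indices taken mod 6.
P_1→P_2: (0)(-2) − (7)(-3) = 21
P_2→P_3: (7)(-5) − (6)(-2) = -23
P_3→P_4: (6)(-7) − (-2)(-5) = -52
P_4→P_5: (-2)(-10) − (-9)(-7) = -43
P_5→P_6: (-9)(-3) − (-10)(-10) = -73
P_6→P_1: (-10)(-3) − (0)(-3) = 30
Σ = -140
Area = |Σ|/2 = 70.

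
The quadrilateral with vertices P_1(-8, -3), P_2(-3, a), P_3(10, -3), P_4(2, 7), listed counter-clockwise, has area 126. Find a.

-7

The doubled signed area Σ (x_i y_{i+1} − x_{i+1} y_i) is linear in a.
With a=0 it equals 126; the coefficient of a is -18 (from the two edges through P_2).
So -18·a + 126 = 2·126 = 252 ⇒ a = -7.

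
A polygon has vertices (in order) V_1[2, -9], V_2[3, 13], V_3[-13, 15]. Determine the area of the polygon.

177

Σ = (53) + (214) + (87) = 354
Area = |Σ|/2 = 177.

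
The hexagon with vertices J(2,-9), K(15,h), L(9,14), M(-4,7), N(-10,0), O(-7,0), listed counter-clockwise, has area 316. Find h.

The doubled signed area Σ (x_i y_{i+1} − x_{i+1} y_i) is linear in h.
With h=0 it equals 597; the coefficient of h is -7 (from the two edges through K).
So -7·h + 597 = 2·316 = 632 ⇒ h = -5.

-5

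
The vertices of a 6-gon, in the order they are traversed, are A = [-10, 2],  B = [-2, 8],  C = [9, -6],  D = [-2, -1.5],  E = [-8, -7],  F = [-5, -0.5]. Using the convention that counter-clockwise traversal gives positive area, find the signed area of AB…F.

-102.75

Apply the surveyor's formula: 2A = Σ (x_i·y_{i+1} − x_{i+1}·y_i), indices taken mod 6.
Cross-terms: -76, -60, -25.5, 2, -31, -15  ⇒  Σ = -205.5
Signed area = Σ/2 = -102.75 (negative ⇒ clockwise traversal).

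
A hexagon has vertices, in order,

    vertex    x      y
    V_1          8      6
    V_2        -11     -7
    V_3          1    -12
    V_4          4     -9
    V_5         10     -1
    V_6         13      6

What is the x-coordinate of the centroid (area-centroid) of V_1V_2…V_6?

Apply Gauss's area formula. First the cross-terms c_i = x_i·y_{i+1} − x_{i+1}·y_i:
  10, 139, 39, 86, 73, 30  ⇒  2A = 377, A = 188.5.
Then Σ (x_i + x_{i+1})·c_i = 2288, so x̄ = 2288 / (6·188.5) = 176/87.

176/87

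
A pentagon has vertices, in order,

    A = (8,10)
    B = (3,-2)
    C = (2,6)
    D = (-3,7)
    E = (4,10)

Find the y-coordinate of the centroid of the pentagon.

Apply Gauss's area formula. First the cross-terms c_i = x_i·y_{i+1} − x_{i+1}·y_i:
  -46, 22, 32, -58, -40  ⇒  2A = -90, A = -45.
Then Σ (y_i + y_{i+1})·c_i = -1650, so ȳ = -1650 / (6·(-45)) = 55/9.

55/9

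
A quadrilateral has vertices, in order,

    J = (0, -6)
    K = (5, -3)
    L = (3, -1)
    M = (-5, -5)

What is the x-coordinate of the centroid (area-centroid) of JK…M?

6/11

Apply the shoelace (surveyor's) formula. First the cross-terms c_i = x_i·y_{i+1} − x_{i+1}·y_i:
  30, 4, -20, 30  ⇒  2A = 44, A = 22.
Then Σ (x_i + x_{i+1})·c_i = 72, so x̄ = 72 / (6·22) = 6/11.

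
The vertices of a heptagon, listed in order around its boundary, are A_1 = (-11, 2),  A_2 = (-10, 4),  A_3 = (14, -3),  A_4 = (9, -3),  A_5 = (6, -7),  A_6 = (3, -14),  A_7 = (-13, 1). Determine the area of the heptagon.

Σ = (-24) + (-26) + (-15) + (-45) + (-63) + (-179) + (-15) = -367
Area = |Σ|/2 = 183.5.

183.5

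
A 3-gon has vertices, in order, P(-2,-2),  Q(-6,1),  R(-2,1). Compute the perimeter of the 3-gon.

12

|PQ| = √((-4)² + (3)²) = √25 = 5
|QR| = √((4)² + (0)²) = √16 = 4
|RP| = √((0)² + (-3)²) = √9 = 3
Perimeter = 5 + 4 + 3 = 12.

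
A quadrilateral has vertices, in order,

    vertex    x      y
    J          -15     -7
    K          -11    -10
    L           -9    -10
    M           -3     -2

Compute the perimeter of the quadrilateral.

30

|JK| = √((4)² + (-3)²) = √25 = 5
|KL| = √((2)² + (0)²) = √4 = 2
|LM| = √((6)² + (8)²) = √100 = 10
|MJ| = √((-12)² + (-5)²) = √169 = 13
Perimeter = 5 + 2 + 10 + 13 = 30.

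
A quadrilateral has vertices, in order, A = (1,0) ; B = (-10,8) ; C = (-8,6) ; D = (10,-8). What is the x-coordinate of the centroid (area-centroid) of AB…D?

Apply the surveyor's formula. First the cross-terms c_i = x_i·y_{i+1} − x_{i+1}·y_i:
  8, 4, 4, 8  ⇒  2A = 24, A = 12.
Then Σ (x_i + x_{i+1})·c_i = -48, so x̄ = -48 / (6·12) = -2/3.

-2/3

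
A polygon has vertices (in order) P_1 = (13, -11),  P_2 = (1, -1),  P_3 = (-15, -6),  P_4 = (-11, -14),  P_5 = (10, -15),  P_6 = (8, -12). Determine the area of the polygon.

247

Apply the surveyor's formula: 2A = Σ (x_i·y_{i+1} − x_{i+1}·y_i), indices taken mod 6.
Σ = (-2) + (-21) + (144) + (305) + (0) + (68) = 494
Area = |Σ|/2 = 247.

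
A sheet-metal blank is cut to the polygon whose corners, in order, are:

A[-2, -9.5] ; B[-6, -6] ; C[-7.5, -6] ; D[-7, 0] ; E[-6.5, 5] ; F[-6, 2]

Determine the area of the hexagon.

Apply the surveyor's formula: 2A = Σ (x_i·y_{i+1} − x_{i+1}·y_i), indices taken mod 6.
Cross-terms: -45, -9, -42, -35, 17, 61  ⇒  Σ = -53
Area = |Σ|/2 = 26.5.

26.5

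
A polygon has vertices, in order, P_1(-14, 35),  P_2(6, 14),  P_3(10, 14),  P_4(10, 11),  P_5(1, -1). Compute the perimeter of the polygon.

|P_1P_2| = √((20)² + (-21)²) = √841 = 29
|P_2P_3| = √((4)² + (0)²) = √16 = 4
|P_3P_4| = √((0)² + (-3)²) = √9 = 3
|P_4P_5| = √((-9)² + (-12)²) = √225 = 15
|P_5P_1| = √((-15)² + (36)²) = √1521 = 39
Perimeter = 29 + 4 + 3 + 15 + 39 = 90.

90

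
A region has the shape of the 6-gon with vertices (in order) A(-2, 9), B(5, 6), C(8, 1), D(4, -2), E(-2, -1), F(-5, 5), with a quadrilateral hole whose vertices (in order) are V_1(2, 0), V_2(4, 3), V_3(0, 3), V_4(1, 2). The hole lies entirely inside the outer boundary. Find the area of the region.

83.5

Outer boundary:
A→B: (-2)(6) − (5)(9) = -57
B→C: (5)(1) − (8)(6) = -43
C→D: (8)(-2) − (4)(1) = -20
D→E: (4)(-1) − (-2)(-2) = -8
E→F: (-2)(5) − (-5)(-1) = -15
F→A: (-5)(9) − (-2)(5) = -35
Σ = -178
Area = |Σ|/2 = 89.
Hole:
Apply Gauss's area formula: 2A = Σ (x_i·y_{i+1} − x_{i+1}·y_i), indices taken mod 4.
Σ = (6) + (12) + (-3) + (-4) = 11
Area = |Σ|/2 = 5.5.
Net area = 89 − 5.5 = 83.5.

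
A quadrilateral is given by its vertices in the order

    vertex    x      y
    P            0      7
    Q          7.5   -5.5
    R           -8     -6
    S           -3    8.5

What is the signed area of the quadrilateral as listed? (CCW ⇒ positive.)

-124.25

Apply the surveyor's formula: 2A = Σ (x_i·y_{i+1} − x_{i+1}·y_i), indices taken mod 4.
Σ = (-52.5) + (-89) + (-86) + (-21) = -248.5
Signed area = Σ/2 = -124.25 (negative ⇒ clockwise traversal).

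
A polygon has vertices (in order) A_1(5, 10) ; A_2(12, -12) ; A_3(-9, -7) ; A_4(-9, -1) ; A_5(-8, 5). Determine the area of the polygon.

292

Σ = (-180) + (-192) + (-54) + (-53) + (-105) = -584
Area = |Σ|/2 = 292.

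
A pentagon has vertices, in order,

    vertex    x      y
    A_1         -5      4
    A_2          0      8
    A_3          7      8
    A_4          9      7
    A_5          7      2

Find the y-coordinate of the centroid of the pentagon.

443/84

Apply the shoelace (surveyor's) formula. First the cross-terms c_i = x_i·y_{i+1} − x_{i+1}·y_i:
  -40, -56, -23, -31, 38  ⇒  2A = -112, A = -56.
Then Σ (y_i + y_{i+1})·c_i = -1772, so ȳ = -1772 / (6·(-56)) = 443/84.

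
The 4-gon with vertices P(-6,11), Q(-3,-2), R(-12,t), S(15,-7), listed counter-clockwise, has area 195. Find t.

Write out the shoelace sum; only the two edges meeting at R involve t:
2·Area = [((-3)·t − (-12)·(-2)) + ((-12)·(-7) − 15·t)] + 168
       = -18·t + 228 = 390
⇒ t = -9.

-9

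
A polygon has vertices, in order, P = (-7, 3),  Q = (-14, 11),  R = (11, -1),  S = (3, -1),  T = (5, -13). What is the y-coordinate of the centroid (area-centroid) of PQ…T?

Apply the shoelace (surveyor's) formula. First the cross-terms c_i = x_i·y_{i+1} − x_{i+1}·y_i:
  -35, -107, -8, -34, -76  ⇒  2A = -260, A = -130.
Then Σ (y_i + y_{i+1})·c_i = -308, so ȳ = -308 / (6·(-130)) = 77/195.

77/195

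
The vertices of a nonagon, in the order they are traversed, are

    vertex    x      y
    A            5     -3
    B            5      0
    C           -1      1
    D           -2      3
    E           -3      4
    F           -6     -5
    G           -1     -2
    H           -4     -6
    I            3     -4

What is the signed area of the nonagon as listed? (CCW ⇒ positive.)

54.5

Apply the shoelace (surveyor's) formula: 2A = Σ (x_i·y_{i+1} − x_{i+1}·y_i), indices taken mod 9.
Σ = (15) + (5) + (-1) + (1) + (39) + (7) + (-2) + (34) + (11) = 109
Signed area = Σ/2 = 54.5 (positive ⇒ counter-clockwise traversal).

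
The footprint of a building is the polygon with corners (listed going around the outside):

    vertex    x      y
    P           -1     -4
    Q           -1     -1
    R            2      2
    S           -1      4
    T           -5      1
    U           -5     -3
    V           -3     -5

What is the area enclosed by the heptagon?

34.5

Σ = (-3) + (0) + (10) + (19) + (20) + (16) + (7) = 69
Area = |Σ|/2 = 34.5.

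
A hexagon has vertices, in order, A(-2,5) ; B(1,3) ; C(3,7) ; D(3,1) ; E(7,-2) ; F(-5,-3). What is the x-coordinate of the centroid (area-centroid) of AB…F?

Apply Gauss's area formula. First the cross-terms c_i = x_i·y_{i+1} − x_{i+1}·y_i:
  -11, -2, -18, -13, -31, -31  ⇒  2A = -106, A = -53.
Then Σ (x_i + x_{i+1})·c_i = -80, so x̄ = -80 / (6·(-53)) = 40/159.

40/159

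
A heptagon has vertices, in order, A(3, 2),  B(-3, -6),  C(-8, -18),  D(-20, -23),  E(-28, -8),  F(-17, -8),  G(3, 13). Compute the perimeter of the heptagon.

104

|AB| = √((-6)² + (-8)²) = √100 = 10
|BC| = √((-5)² + (-12)²) = √169 = 13
|CD| = √((-12)² + (-5)²) = √169 = 13
|DE| = √((-8)² + (15)²) = √289 = 17
|EF| = √((11)² + (0)²) = √121 = 11
|FG| = √((20)² + (21)²) = √841 = 29
|GA| = √((0)² + (-11)²) = √121 = 11
Perimeter = 10 + 13 + 13 + 17 + 11 + 29 + 11 = 104.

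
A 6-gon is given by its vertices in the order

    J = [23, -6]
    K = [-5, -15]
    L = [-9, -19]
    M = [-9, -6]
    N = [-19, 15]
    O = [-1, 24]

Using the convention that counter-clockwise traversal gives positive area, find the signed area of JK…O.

-884

Apply Gauss's area formula: 2A = Σ (x_i·y_{i+1} − x_{i+1}·y_i), indices taken mod 6.
J→K: (23)(-15) − (-5)(-6) = -375
K→L: (-5)(-19) − (-9)(-15) = -40
L→M: (-9)(-6) − (-9)(-19) = -117
M→N: (-9)(15) − (-19)(-6) = -249
N→O: (-19)(24) − (-1)(15) = -441
O→J: (-1)(-6) − (23)(24) = -546
Σ = -1768
Signed area = Σ/2 = -884 (negative ⇒ clockwise traversal).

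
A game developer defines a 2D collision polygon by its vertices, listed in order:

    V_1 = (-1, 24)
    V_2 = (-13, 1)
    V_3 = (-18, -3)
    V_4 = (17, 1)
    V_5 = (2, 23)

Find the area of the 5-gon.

430.5

V_1→V_2: (-1)(1) − (-13)(24) = 311
V_2→V_3: (-13)(-3) − (-18)(1) = 57
V_3→V_4: (-18)(1) − (17)(-3) = 33
V_4→V_5: (17)(23) − (2)(1) = 389
V_5→V_1: (2)(24) − (-1)(23) = 71
Σ = 861
Area = |Σ|/2 = 430.5.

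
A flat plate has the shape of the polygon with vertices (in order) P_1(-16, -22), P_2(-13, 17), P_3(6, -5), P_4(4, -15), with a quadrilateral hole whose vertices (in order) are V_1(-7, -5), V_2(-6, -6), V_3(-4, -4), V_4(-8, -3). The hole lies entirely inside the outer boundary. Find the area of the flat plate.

491

Outer boundary:
Σ = (-558) + (-37) + (-70) + (-328) = -993
Area = |Σ|/2 = 496.5.
Hole:
Apply Gauss's area formula: 2A = Σ (x_i·y_{i+1} − x_{i+1}·y_i), indices taken mod 4.
Σ = (12) + (0) + (-20) + (19) = 11
Area = |Σ|/2 = 5.5.
Net area = 496.5 − 5.5 = 491.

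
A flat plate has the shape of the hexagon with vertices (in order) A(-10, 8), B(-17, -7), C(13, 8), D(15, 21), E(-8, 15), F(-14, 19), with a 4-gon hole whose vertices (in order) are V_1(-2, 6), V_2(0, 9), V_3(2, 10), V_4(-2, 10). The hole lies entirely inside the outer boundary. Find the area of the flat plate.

415.5

Outer boundary:
Apply the shoelace formula: 2A = Σ (x_i·y_{i+1} − x_{i+1}·y_i), indices taken mod 6.
A→B: (-10)(-7) − (-17)(8) = 206
B→C: (-17)(8) − (13)(-7) = -45
C→D: (13)(21) − (15)(8) = 153
D→E: (15)(15) − (-8)(21) = 393
E→F: (-8)(19) − (-14)(15) = 58
F→A: (-14)(8) − (-10)(19) = 78
Σ = 843
Area = |Σ|/2 = 421.5.
Hole:
Apply the shoelace formula: 2A = Σ (x_i·y_{i+1} − x_{i+1}·y_i), indices taken mod 4.
Σ = (-18) + (-18) + (40) + (8) = 12
Area = |Σ|/2 = 6.
Net area = 421.5 − 6 = 415.5.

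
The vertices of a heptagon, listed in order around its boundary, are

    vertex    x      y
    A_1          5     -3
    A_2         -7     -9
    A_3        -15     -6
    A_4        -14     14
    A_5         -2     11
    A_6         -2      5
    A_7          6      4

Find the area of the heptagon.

Σ = (-66) + (-93) + (-294) + (-126) + (12) + (-38) + (-38) = -643
Area = |Σ|/2 = 321.5.

321.5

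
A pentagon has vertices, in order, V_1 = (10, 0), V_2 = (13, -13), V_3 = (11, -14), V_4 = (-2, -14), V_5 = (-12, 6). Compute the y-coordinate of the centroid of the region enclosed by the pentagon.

Apply the surveyor's formula. First the cross-terms c_i = x_i·y_{i+1} − x_{i+1}·y_i:
  -130, -39, -182, -180, -60  ⇒  2A = -591, A = -295.5.
Then Σ (y_i + y_{i+1})·c_i = 8919, so ȳ = 8919 / (6·(-295.5)) = -991/197.

-991/197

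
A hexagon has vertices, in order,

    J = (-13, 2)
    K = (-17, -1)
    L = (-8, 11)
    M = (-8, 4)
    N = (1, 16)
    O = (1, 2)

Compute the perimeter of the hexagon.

|JK| = √((-4)² + (-3)²) = √25 = 5
|KL| = √((9)² + (12)²) = √225 = 15
|LM| = √((0)² + (-7)²) = √49 = 7
|MN| = √((9)² + (12)²) = √225 = 15
|NO| = √((0)² + (-14)²) = √196 = 14
|OJ| = √((-14)² + (0)²) = √196 = 14
Perimeter = 5 + 15 + 7 + 15 + 14 + 14 = 70.

70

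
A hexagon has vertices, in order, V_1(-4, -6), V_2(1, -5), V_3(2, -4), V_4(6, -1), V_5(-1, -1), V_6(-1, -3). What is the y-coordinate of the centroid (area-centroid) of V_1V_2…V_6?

-130/43

Apply the surveyor's formula. First the cross-terms c_i = x_i·y_{i+1} − x_{i+1}·y_i:
  26, 6, 22, -7, 2, -6  ⇒  2A = 43, A = 21.5.
Then Σ (y_i + y_{i+1})·c_i = -390, so ȳ = -390 / (6·21.5) = -130/43.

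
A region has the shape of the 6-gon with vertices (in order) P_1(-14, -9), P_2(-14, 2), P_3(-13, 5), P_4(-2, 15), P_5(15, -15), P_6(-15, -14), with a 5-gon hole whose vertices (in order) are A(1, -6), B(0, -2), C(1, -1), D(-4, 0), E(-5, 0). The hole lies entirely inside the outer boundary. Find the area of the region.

524

Outer boundary:
Apply the shoelace (surveyor's) formula: 2A = Σ (x_i·y_{i+1} − x_{i+1}·y_i), indices taken mod 6.
P_1→P_2: (-14)(2) − (-14)(-9) = -154
P_2→P_3: (-14)(5) − (-13)(2) = -44
P_3→P_4: (-13)(15) − (-2)(5) = -185
P_4→P_5: (-2)(-15) − (15)(15) = -195
P_5→P_6: (15)(-14) − (-15)(-15) = -435
P_6→P_1: (-15)(-9) − (-14)(-14) = -61
Σ = -1074
Area = |Σ|/2 = 537.
Hole:
Σ = (-2) + (2) + (-4) + (0) + (30) = 26
Area = |Σ|/2 = 13.
Net area = 537 − 13 = 524.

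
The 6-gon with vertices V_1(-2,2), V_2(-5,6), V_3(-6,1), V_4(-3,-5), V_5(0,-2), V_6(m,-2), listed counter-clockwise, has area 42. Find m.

5

Write out the shoelace sum; only the two edges meeting at V_6 involve m:
2·Area = [(0·(-2) − m·(-2)) + (m·2 − (-2)·(-2))] + 68
       = 4·m + 64 = 84
⇒ m = 5.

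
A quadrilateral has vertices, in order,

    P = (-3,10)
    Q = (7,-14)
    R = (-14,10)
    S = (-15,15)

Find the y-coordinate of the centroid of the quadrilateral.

11/3

Apply Gauss's area formula. First the cross-terms c_i = x_i·y_{i+1} − x_{i+1}·y_i:
  -28, -126, -60, -105  ⇒  2A = -319, A = -159.5.
Then Σ (y_i + y_{i+1})·c_i = -3509, so ȳ = -3509 / (6·(-159.5)) = 11/3.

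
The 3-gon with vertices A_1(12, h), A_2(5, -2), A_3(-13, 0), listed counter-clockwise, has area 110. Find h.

-15

The doubled signed area Σ (x_i y_{i+1} − x_{i+1} y_i) is linear in h.
With h=0 it equals -50; the coefficient of h is -18 (from the two edges through A_1).
So -18·h + -50 = 2·110 = 220 ⇒ h = -15.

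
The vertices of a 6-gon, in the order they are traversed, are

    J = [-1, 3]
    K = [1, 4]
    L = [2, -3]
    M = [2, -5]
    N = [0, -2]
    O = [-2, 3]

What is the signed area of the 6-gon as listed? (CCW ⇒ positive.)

Σ = (-7) + (-11) + (-4) + (-4) + (-4) + (-3) = -33
Signed area = Σ/2 = -16.5 (negative ⇒ clockwise traversal).

-16.5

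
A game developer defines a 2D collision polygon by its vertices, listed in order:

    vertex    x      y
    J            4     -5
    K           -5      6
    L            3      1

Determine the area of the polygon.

21.5

Σ = (-1) + (-23) + (-19) = -43
Area = |Σ|/2 = 21.5.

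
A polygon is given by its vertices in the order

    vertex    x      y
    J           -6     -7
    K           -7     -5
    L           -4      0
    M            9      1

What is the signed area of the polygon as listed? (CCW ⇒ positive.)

Σ = (-19) + (-20) + (-4) + (-57) = -100
Signed area = Σ/2 = -50 (negative ⇒ clockwise traversal).

-50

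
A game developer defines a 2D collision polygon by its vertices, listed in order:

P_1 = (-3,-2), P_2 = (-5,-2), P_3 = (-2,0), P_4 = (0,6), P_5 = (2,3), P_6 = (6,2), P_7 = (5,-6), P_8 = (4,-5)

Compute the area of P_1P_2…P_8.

Apply Gauss's area formula: 2A = Σ (x_i·y_{i+1} − x_{i+1}·y_i), indices taken mod 8.
Σ = (-4) + (-4) + (-12) + (-12) + (-14) + (-46) + (-1) + (-23) = -116
Area = |Σ|/2 = 58.

58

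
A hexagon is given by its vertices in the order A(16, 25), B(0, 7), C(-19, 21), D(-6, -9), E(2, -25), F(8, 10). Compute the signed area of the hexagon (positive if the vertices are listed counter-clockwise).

485

A→B: (16)(7) − (0)(25) = 112
B→C: (0)(21) − (-19)(7) = 133
C→D: (-19)(-9) − (-6)(21) = 297
D→E: (-6)(-25) − (2)(-9) = 168
E→F: (2)(10) − (8)(-25) = 220
F→A: (8)(25) − (16)(10) = 40
Σ = 970
Signed area = Σ/2 = 485 (positive ⇒ counter-clockwise traversal).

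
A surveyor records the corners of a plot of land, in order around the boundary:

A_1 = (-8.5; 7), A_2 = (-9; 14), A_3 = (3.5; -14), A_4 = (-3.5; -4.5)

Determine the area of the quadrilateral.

53.25

Cross-terms: -56, 77, -64.75, -62.75  ⇒  Σ = -106.5
Area = |Σ|/2 = 53.25.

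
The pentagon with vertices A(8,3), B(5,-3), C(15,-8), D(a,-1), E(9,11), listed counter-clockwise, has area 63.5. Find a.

Write out the shoelace sum; only the two edges meeting at D involve a:
2·Area = [(15·(-1) − a·(-8)) + (a·11 − 9·(-1))] + -95
       = 19·a + -101 = 127
⇒ a = 12.

12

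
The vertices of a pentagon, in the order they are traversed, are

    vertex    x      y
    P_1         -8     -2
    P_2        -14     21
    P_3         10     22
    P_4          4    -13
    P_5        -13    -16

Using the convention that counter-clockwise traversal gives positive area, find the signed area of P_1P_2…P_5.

Σ = (-196) + (-518) + (-218) + (-233) + (-102) = -1267
Signed area = Σ/2 = -633.5 (negative ⇒ clockwise traversal).

-633.5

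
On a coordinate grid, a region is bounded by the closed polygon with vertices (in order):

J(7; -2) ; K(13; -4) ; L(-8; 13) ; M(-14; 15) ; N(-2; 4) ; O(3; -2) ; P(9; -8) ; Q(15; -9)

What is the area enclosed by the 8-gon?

Apply the shoelace (surveyor's) formula: 2A = Σ (x_i·y_{i+1} − x_{i+1}·y_i), indices taken mod 8.
Σ = (-2) + (137) + (62) + (-26) + (-8) + (-6) + (39) + (33) = 229
Area = |Σ|/2 = 114.5.

114.5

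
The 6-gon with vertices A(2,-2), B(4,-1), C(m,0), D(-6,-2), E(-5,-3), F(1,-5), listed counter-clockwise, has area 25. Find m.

The doubled signed area Σ (x_i y_{i+1} − x_{i+1} y_i) is linear in m.
With m=0 it equals 50; the coefficient of m is -1 (from the two edges through C).
So -1·m + 50 = 2·25 = 50 ⇒ m = 0.

0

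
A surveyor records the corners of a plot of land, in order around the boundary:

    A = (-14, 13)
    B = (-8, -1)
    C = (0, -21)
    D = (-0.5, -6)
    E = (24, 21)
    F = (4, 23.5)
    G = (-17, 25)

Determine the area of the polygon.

758.75

Cross-terms: 118, 168, -10.5, 133.5, 480, 499.5, 129  ⇒  Σ = 1517.5
Area = |Σ|/2 = 758.75.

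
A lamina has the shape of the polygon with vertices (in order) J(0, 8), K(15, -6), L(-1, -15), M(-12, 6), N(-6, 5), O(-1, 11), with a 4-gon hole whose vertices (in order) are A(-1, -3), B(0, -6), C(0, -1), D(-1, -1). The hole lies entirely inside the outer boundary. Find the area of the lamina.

311.5

Outer boundary:
Apply the shoelace formula: 2A = Σ (x_i·y_{i+1} − x_{i+1}·y_i), indices taken mod 6.
Cross-terms: -120, -231, -186, -24, -61, -8  ⇒  Σ = -630
Area = |Σ|/2 = 315.
Hole:
Apply Gauss's area formula: 2A = Σ (x_i·y_{i+1} − x_{i+1}·y_i), indices taken mod 4.
Σ = (6) + (0) + (-1) + (2) = 7
Area = |Σ|/2 = 3.5.
Net area = 315 − 3.5 = 311.5.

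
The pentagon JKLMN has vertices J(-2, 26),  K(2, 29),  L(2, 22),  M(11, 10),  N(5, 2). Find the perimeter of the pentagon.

|JK| = √((4)² + (3)²) = √25 = 5
|KL| = √((0)² + (-7)²) = √49 = 7
|LM| = √((9)² + (-12)²) = √225 = 15
|MN| = √((-6)² + (-8)²) = √100 = 10
|NJ| = √((-7)² + (24)²) = √625 = 25
Perimeter = 5 + 7 + 15 + 10 + 25 = 62.

62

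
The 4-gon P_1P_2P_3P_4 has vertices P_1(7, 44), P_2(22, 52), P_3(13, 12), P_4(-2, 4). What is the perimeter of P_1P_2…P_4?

|P_1P_2| = √((15)² + (8)²) = √289 = 17
|P_2P_3| = √((-9)² + (-40)²) = √1681 = 41
|P_3P_4| = √((-15)² + (-8)²) = √289 = 17
|P_4P_1| = √((9)² + (40)²) = √1681 = 41
Perimeter = 17 + 41 + 17 + 41 = 116.

116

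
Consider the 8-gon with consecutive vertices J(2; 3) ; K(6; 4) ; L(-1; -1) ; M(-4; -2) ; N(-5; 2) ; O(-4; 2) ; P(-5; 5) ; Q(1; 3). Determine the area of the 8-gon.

33.5

Apply the shoelace formula: 2A = Σ (x_i·y_{i+1} − x_{i+1}·y_i), indices taken mod 8.
Cross-terms: -10, -2, -2, -18, -2, -10, -20, -3  ⇒  Σ = -67
Area = |Σ|/2 = 33.5.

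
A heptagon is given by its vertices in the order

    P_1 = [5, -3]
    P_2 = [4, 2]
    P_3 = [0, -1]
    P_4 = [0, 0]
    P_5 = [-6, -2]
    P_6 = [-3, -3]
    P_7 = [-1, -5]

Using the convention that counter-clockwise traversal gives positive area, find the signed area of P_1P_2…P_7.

Apply Gauss's area formula: 2A = Σ (x_i·y_{i+1} − x_{i+1}·y_i), indices taken mod 7.
Σ = (22) + (-4) + (0) + (0) + (12) + (12) + (28) = 70
Signed area = Σ/2 = 35 (positive ⇒ counter-clockwise traversal).

35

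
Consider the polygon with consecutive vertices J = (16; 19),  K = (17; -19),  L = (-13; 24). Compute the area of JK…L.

Σ = (-627) + (161) + (-631) = -1097
Area = |Σ|/2 = 548.5.

548.5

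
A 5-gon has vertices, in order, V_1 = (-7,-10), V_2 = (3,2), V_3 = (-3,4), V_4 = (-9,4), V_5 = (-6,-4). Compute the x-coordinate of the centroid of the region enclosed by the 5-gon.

Apply the shoelace (surveyor's) formula. First the cross-terms c_i = x_i·y_{i+1} − x_{i+1}·y_i:
  16, 18, 24, 60, 32  ⇒  2A = 150, A = 75.
Then Σ (x_i + x_{i+1})·c_i = -1668, so x̄ = -1668 / (6·75) = -278/75.

-278/75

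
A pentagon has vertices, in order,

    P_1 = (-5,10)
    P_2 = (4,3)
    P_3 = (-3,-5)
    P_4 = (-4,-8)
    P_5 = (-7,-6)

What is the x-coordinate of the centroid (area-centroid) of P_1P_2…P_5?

-784/291

Apply the shoelace formula. First the cross-terms c_i = x_i·y_{i+1} − x_{i+1}·y_i:
  -55, -11, 4, -32, -100  ⇒  2A = -194, A = -97.
Then Σ (x_i + x_{i+1})·c_i = 1568, so x̄ = 1568 / (6·(-97)) = -784/291.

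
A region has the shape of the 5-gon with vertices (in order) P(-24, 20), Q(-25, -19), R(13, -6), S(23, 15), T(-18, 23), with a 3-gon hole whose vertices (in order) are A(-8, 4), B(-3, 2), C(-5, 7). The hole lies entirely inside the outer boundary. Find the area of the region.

Outer boundary:
Cross-terms: 956, 397, 333, 799, 192  ⇒  Σ = 2677
Area = |Σ|/2 = 1338.5.
Hole:
Apply Gauss's area formula: 2A = Σ (x_i·y_{i+1} − x_{i+1}·y_i), indices taken mod 3.
A→B: (-8)(2) − (-3)(4) = -4
B→C: (-3)(7) − (-5)(2) = -11
C→A: (-5)(4) − (-8)(7) = 36
Σ = 21
Area = |Σ|/2 = 10.5.
Net area = 1338.5 − 10.5 = 1328.

1328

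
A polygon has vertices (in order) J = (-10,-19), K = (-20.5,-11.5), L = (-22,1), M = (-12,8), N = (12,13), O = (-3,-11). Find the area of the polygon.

Apply the shoelace (surveyor's) formula: 2A = Σ (x_i·y_{i+1} − x_{i+1}·y_i), indices taken mod 6.
J→K: (-10)(-11.5) − (-20.5)(-19) = -274.5
K→L: (-20.5)(1) − (-22)(-11.5) = -273.5
L→M: (-22)(8) − (-12)(1) = -164
M→N: (-12)(13) − (12)(8) = -252
N→O: (12)(-11) − (-3)(13) = -93
O→J: (-3)(-19) − (-10)(-11) = -53
Σ = -1110
Area = |Σ|/2 = 555.

555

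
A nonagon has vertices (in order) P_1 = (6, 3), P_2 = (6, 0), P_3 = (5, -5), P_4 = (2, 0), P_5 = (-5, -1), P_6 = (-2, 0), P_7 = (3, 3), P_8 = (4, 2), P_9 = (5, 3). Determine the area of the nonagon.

27.5

Cross-terms: -18, -30, 10, -2, -2, -6, -6, 2, -3  ⇒  Σ = -55
Area = |Σ|/2 = 27.5.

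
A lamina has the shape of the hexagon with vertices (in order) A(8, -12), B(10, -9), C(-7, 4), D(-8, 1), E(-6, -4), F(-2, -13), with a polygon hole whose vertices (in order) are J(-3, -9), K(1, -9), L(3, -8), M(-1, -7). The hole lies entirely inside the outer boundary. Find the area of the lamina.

Outer boundary:
Apply Gauss's area formula: 2A = Σ (x_i·y_{i+1} − x_{i+1}·y_i), indices taken mod 6.
A→B: (8)(-9) − (10)(-12) = 48
B→C: (10)(4) − (-7)(-9) = -23
C→D: (-7)(1) − (-8)(4) = 25
D→E: (-8)(-4) − (-6)(1) = 38
E→F: (-6)(-13) − (-2)(-4) = 70
F→A: (-2)(-12) − (8)(-13) = 128
Σ = 286
Area = |Σ|/2 = 143.
Hole:
Apply the surveyor's formula: 2A = Σ (x_i·y_{i+1} − x_{i+1}·y_i), indices taken mod 4.
Σ = (36) + (19) + (-29) + (-12) = 14
Area = |Σ|/2 = 7.
Net area = 143 − 7 = 136.

136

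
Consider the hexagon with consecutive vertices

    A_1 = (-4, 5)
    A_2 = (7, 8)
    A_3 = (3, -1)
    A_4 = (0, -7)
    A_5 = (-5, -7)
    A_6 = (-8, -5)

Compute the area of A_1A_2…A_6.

122.5

Σ = (-67) + (-31) + (-21) + (-35) + (-31) + (-60) = -245
Area = |Σ|/2 = 122.5.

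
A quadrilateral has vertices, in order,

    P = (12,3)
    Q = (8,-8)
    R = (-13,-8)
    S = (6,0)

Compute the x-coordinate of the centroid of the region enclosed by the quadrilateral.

Apply the shoelace formula. First the cross-terms c_i = x_i·y_{i+1} − x_{i+1}·y_i:
  -120, -168, 48, 18  ⇒  2A = -222, A = -111.
Then Σ (x_i + x_{i+1})·c_i = -1572, so x̄ = -1572 / (6·(-111)) = 262/111.

262/111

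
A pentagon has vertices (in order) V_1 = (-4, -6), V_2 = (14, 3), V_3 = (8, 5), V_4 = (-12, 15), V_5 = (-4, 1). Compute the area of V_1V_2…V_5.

187

Apply the shoelace formula: 2A = Σ (x_i·y_{i+1} − x_{i+1}·y_i), indices taken mod 5.
V_1→V_2: (-4)(3) − (14)(-6) = 72
V_2→V_3: (14)(5) − (8)(3) = 46
V_3→V_4: (8)(15) − (-12)(5) = 180
V_4→V_5: (-12)(1) − (-4)(15) = 48
V_5→V_1: (-4)(-6) − (-4)(1) = 28
Σ = 374
Area = |Σ|/2 = 187.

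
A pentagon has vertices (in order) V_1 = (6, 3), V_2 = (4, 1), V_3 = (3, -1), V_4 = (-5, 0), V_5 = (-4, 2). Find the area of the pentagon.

Cross-terms: -6, -7, -5, -10, -24  ⇒  Σ = -52
Area = |Σ|/2 = 26.

26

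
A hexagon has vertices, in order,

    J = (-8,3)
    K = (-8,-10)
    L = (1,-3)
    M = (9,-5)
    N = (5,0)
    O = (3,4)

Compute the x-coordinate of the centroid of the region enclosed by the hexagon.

Apply the shoelace formula. First the cross-terms c_i = x_i·y_{i+1} − x_{i+1}·y_i:
  104, 34, 22, 25, 20, 41  ⇒  2A = 246, A = 123.
Then Σ (x_i + x_{i+1})·c_i = -1377, so x̄ = -1377 / (6·123) = -153/82.

-153/82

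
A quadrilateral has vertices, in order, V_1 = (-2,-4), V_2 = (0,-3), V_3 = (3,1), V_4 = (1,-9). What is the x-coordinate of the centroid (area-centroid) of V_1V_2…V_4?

Apply the shoelace (surveyor's) formula. First the cross-terms c_i = x_i·y_{i+1} − x_{i+1}·y_i:
  6, 9, -28, -22  ⇒  2A = -35, A = -17.5.
Then Σ (x_i + x_{i+1})·c_i = -75, so x̄ = -75 / (6·(-17.5)) = 5/7.

5/7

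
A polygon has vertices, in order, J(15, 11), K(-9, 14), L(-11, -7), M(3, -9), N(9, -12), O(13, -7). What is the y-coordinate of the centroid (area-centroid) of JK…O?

Apply Gauss's area formula. First the cross-terms c_i = x_i·y_{i+1} − x_{i+1}·y_i:
  309, 217, 120, 45, 93, 248  ⇒  2A = 1032, A = 516.
Then Σ (y_i + y_{i+1})·c_i = 5604, so ȳ = 5604 / (6·516) = 467/258.

467/258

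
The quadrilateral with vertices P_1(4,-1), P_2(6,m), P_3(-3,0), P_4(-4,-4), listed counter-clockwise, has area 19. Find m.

Write out the shoelace sum; only the two edges meeting at P_2 involve m:
2·Area = [(4·m − 6·(-1)) + (6·0 − (-3)·m)] + 32
       = 7·m + 38 = 38
⇒ m = 0.

0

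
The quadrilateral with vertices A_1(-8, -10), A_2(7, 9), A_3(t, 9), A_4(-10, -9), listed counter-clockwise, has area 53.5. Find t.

Write out the shoelace sum; only the two edges meeting at A_3 involve t:
2·Area = [(7·9 − t·9) + (t·(-9) − (-10)·9)] + 26
       = -18·t + 179 = 107
⇒ t = 4.

4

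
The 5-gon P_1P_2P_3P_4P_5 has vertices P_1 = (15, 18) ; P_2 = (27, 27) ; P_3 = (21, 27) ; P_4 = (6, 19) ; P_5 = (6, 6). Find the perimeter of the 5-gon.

66

|P_1P_2| = √((12)² + (9)²) = √225 = 15
|P_2P_3| = √((-6)² + (0)²) = √36 = 6
|P_3P_4| = √((-15)² + (-8)²) = √289 = 17
|P_4P_5| = √((0)² + (-13)²) = √169 = 13
|P_5P_1| = √((9)² + (12)²) = √225 = 15
Perimeter = 15 + 6 + 17 + 13 + 15 = 66.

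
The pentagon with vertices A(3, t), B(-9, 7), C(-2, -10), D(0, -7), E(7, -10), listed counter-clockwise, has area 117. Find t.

1

The doubled signed area Σ (x_i y_{i+1} − x_{i+1} y_i) is linear in t.
With t=0 it equals 218; the coefficient of t is 16 (from the two edges through A).
So 16·t + 218 = 2·117 = 234 ⇒ t = 1.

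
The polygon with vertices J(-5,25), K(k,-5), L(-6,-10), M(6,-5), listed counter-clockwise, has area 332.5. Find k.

Write out the shoelace sum; only the two edges meeting at K involve k:
2·Area = [((-5)·(-5) − k·25) + (k·(-10) − (-6)·(-5))] + 215
       = -35·k + 210 = 665
⇒ k = -13.

-13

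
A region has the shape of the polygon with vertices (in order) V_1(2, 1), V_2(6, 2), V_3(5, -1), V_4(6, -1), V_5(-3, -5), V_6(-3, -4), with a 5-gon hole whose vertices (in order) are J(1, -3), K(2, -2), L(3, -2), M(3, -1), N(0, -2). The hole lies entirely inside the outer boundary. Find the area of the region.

Outer boundary:
Apply the shoelace formula: 2A = Σ (x_i·y_{i+1} − x_{i+1}·y_i), indices taken mod 6.
Σ = (-2) + (-16) + (1) + (-33) + (-3) + (5) = -48
Area = |Σ|/2 = 24.
Hole:
Apply the shoelace (surveyor's) formula: 2A = Σ (x_i·y_{i+1} − x_{i+1}·y_i), indices taken mod 5.
Σ = (4) + (2) + (3) + (-6) + (2) = 5
Area = |Σ|/2 = 2.5.
Net area = 24 − 2.5 = 21.5.

21.5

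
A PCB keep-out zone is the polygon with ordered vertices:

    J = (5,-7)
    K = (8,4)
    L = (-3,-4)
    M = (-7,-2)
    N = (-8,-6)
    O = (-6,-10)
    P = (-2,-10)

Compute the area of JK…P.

104

Apply the shoelace (surveyor's) formula: 2A = Σ (x_i·y_{i+1} − x_{i+1}·y_i), indices taken mod 7.
Σ = (76) + (-20) + (-22) + (26) + (44) + (40) + (64) = 208
Area = |Σ|/2 = 104.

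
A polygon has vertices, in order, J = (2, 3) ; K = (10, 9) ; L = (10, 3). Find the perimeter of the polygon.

24

|JK| = √((8)² + (6)²) = √100 = 10
|KL| = √((0)² + (-6)²) = √36 = 6
|LJ| = √((-8)² + (0)²) = √64 = 8
Perimeter = 10 + 6 + 8 = 24.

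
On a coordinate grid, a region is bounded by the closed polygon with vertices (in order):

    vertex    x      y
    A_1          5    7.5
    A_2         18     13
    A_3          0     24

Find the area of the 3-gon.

121

Apply Gauss's area formula: 2A = Σ (x_i·y_{i+1} − x_{i+1}·y_i), indices taken mod 3.
Cross-terms: -70, 432, -120  ⇒  Σ = 242
Area = |Σ|/2 = 121.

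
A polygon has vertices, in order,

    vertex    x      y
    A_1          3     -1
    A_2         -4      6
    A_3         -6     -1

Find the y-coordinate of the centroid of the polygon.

4/3

Apply the shoelace (surveyor's) formula. First the cross-terms c_i = x_i·y_{i+1} − x_{i+1}·y_i:
  14, 40, 9  ⇒  2A = 63, A = 31.5.
Then Σ (y_i + y_{i+1})·c_i = 252, so ȳ = 252 / (6·31.5) = 4/3.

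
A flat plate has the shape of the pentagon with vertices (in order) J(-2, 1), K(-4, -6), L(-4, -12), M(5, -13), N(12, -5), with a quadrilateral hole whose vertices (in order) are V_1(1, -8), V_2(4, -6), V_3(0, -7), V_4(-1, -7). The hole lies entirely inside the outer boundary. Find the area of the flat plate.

139.5

Outer boundary:
J→K: (-2)(-6) − (-4)(1) = 16
K→L: (-4)(-12) − (-4)(-6) = 24
L→M: (-4)(-13) − (5)(-12) = 112
M→N: (5)(-5) − (12)(-13) = 131
N→J: (12)(1) − (-2)(-5) = 2
Σ = 285
Area = |Σ|/2 = 142.5.
Hole:
Apply the surveyor's formula: 2A = Σ (x_i·y_{i+1} − x_{i+1}·y_i), indices taken mod 4.
Σ = (26) + (-28) + (-7) + (15) = 6
Area = |Σ|/2 = 3.
Net area = 142.5 − 3 = 139.5.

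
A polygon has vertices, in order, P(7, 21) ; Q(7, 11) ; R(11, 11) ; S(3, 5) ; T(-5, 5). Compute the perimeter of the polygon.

|PQ| = √((0)² + (-10)²) = √100 = 10
|QR| = √((4)² + (0)²) = √16 = 4
|RS| = √((-8)² + (-6)²) = √100 = 10
|ST| = √((-8)² + (0)²) = √64 = 8
|TP| = √((12)² + (16)²) = √400 = 20
Perimeter = 10 + 4 + 10 + 8 + 20 = 52.

52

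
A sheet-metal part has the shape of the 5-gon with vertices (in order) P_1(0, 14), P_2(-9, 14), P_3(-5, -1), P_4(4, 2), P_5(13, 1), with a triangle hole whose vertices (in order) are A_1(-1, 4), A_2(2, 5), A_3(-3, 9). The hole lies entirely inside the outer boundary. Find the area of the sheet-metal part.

171

Outer boundary:
Cross-terms: 126, 79, -6, -22, 182  ⇒  Σ = 359
Area = |Σ|/2 = 179.5.
Hole:
Σ = (-13) + (33) + (-3) = 17
Area = |Σ|/2 = 8.5.
Net area = 179.5 − 8.5 = 171.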